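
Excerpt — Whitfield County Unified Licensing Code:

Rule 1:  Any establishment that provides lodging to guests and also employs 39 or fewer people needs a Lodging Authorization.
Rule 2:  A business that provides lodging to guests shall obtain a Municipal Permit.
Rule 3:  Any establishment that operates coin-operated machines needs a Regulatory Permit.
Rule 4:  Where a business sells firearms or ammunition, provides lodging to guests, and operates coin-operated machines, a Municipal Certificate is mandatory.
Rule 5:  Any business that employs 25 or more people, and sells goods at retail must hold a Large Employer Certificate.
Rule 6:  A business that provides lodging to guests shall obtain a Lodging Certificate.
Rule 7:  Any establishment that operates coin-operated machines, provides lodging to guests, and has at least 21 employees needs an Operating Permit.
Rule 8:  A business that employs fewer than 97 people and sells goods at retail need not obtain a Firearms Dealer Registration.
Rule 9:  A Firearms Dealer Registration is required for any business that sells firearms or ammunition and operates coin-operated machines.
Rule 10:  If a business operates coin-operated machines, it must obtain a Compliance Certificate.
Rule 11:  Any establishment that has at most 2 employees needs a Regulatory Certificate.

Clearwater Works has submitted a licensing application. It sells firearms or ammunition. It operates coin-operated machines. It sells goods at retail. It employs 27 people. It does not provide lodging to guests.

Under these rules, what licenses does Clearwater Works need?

Rule 1: does not provide lodging to guests; employees 27 ≤ 39 → Lodging Authorization not required.
Rule 2: does not provide lodging to guests → Municipal Permit not required.
Rule 3: operates coin-operated machines → Regulatory Permit required.
Rule 4: sells firearms or ammunition; does not provide lodging to guests; operates coin-operated machines → Municipal Certificate not required.
Rule 5: employees 27 ≥ 25; sells goods at retail → Large Employer Certificate required.
Rule 6: does not provide lodging to guests → Lodging Certificate not required.
Rule 7: operates coin-operated machines; does not provide lodging to guests; employees 27 ≥ 21 → Operating Permit not required.
Rule 8: employees 27 < 97; sells goods at retail → exempt from Firearms Dealer Registration.
Rule 9: sells firearms or ammunition; operates coin-operated machines → Firearms Dealer Registration required.
Rule 10: operates coin-operated machines → Compliance Certificate required.
Rule 11: employees 27 > 2 → Regulatory Certificate not required.

Compliance Certificate, Large Employer Certificate, Regulatory Permit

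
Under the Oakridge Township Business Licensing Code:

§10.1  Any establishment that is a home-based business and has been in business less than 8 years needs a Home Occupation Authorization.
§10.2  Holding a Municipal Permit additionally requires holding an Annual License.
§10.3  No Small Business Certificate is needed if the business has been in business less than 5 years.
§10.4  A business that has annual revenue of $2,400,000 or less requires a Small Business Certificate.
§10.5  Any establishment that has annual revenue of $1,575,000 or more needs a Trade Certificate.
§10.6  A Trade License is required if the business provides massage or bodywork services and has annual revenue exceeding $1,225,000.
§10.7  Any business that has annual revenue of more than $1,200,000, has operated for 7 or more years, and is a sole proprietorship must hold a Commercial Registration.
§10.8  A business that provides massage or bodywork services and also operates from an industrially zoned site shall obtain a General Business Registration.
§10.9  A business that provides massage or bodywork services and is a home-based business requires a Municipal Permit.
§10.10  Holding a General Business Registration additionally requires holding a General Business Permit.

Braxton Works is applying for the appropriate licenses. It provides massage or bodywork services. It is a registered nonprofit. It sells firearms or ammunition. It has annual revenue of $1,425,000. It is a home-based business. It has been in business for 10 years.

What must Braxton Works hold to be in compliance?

§10.1 is a home-based business; years in business 10 ≥ 8 → Home Occupation Authorization not required.
§10.2 Municipal Permit is required → Annual License also required.
§10.3 years in business 10 ≥ 5 → Small Business Certificate exemption does not apply.
§10.4 revenue $1,425,000 ≤ $2,400,000 → Small Business Certificate required.
§10.5 revenue $1,425,000 < $1,575,000 → Trade Certificate not required.
§10.6 provides massage or bodywork services; revenue $1,425,000 > $1,225,000 → Trade License required.
§10.7 revenue $1,425,000 > $1,200,000; years in business 10 ≥ 7; is a registered nonprofit (not: is a sole proprietorship) → Commercial Registration not required.
§10.8 provides massage or bodywork services; is a home-based business (not: operates from an industrially zoned site) → General Business Registration not required.
§10.9 provides massage or bodywork services; is a home-based business → Municipal Permit required.
§10.10 General Business Registration is not required → no effect.

Annual License, Municipal Permit, Small Business Certificate, Trade License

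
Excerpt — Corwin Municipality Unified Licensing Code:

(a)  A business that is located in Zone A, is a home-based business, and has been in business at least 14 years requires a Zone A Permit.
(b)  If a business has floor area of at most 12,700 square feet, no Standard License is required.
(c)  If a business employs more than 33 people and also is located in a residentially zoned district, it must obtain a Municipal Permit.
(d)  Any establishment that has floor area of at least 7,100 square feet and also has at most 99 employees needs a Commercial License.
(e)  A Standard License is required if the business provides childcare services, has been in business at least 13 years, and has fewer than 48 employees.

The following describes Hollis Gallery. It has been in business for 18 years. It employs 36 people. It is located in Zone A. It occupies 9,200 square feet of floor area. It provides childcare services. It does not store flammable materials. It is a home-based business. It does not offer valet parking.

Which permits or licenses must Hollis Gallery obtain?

Commercial License, Zone A Permit

(a) is located in Zone A; is a home-based business; years in business 18 ≥ 14 → Zone A Permit required.
(b) floor area 9,200 square feet ≤ 12,700 square feet → exempt from Standard License.
(c) employees 36 > 33; is located in Zone A (not: is located in a residentially zoned district) → Municipal Permit not required.
(d) floor area 9,200 square feet ≥ 7,100 square feet; employees 36 ≤ 99 → Commercial License required.
(e) provides childcare services; years in business 18 ≥ 13; employees 36 < 48 → Standard License required.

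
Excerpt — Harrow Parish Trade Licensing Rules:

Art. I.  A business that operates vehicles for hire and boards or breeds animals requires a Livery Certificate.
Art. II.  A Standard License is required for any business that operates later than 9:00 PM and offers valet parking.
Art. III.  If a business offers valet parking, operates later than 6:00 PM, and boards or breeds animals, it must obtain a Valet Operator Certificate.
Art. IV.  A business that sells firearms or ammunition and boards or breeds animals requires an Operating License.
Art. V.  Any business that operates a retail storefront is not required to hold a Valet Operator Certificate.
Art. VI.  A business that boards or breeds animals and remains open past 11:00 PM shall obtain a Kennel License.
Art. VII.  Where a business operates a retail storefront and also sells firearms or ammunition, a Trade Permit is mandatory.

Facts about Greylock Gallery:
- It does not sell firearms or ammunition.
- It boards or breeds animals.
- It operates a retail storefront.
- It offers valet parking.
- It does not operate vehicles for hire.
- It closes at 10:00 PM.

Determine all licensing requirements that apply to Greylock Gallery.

Art. I. does not operate vehicles for hire; boards or breeds animals → Livery Certificate not required.
Art. II. closes 10:00 PM, after 9:00 PM; offers valet parking → Standard License required.
Art. III. offers valet parking; closes 10:00 PM, after 6:00 PM; boards or breeds animals → Valet Operator Certificate required.
Art. IV. does not sell firearms or ammunition; boards or breeds animals → Operating License not required.
Art. V. operates a retail storefront → exempt from Valet Operator Certificate.
Art. VI. boards or breeds animals; closes 10:00 PM, at/before 11:00 PM → Kennel License not required.
Art. VII. operates a retail storefront; does not sell firearms or ammunition → Trade Permit not required.

Standard License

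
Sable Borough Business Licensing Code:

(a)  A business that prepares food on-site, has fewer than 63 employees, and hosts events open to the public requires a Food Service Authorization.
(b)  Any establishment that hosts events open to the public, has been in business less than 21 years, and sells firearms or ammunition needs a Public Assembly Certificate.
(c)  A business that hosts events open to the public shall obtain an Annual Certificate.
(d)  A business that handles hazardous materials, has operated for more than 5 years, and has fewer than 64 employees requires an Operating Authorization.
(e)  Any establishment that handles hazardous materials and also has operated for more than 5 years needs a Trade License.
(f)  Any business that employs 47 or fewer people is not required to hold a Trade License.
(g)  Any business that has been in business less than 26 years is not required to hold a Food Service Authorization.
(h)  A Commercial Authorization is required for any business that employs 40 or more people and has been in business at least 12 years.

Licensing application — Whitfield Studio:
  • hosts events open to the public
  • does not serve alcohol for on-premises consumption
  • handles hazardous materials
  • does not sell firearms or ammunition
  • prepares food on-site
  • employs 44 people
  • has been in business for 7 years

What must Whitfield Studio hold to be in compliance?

Annual Certificate, Operating Authorization

(a) prepares food on-site; employees 44 < 63; hosts events open to the public → Food Service Authorization required.
(b) hosts events open to the public; years in business 7 < 21; does not sell firearms or ammunition → Public Assembly Certificate not required.
(c) hosts events open to the public → Annual Certificate required.
(d) handles hazardous materials; years in business 7 > 5; employees 44 < 64 → Operating Authorization required.
(e) handles hazardous materials; years in business 7 > 5 → Trade License required.
(f) employees 44 ≤ 47 → exempt from Trade License.
(g) years in business 7 < 26 → exempt from Food Service Authorization.
(h) employees 44 ≥ 40; years in business 7 < 12 → Commercial Authorization not required.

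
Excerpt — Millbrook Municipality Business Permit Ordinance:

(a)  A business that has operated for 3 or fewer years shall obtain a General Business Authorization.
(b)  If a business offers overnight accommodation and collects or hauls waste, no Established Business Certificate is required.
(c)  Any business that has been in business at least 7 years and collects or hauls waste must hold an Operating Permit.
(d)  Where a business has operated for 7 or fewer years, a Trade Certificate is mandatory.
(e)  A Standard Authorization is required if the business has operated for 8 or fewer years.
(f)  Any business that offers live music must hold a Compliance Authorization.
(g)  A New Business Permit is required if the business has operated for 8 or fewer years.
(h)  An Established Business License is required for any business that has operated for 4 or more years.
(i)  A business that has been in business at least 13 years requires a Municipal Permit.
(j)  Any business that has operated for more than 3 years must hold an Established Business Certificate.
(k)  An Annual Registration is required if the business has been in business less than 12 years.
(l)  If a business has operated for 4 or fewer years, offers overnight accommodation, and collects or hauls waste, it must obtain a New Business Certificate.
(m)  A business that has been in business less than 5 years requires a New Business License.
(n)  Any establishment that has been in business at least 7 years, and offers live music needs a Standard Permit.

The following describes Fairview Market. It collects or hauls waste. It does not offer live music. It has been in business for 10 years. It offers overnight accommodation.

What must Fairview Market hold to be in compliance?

Annual Registration, Established Business License, Operating Permit

(a) years in business 10 > 3 → General Business Authorization not required.
(b) offers overnight accommodation; collects or hauls waste → exempt from Established Business Certificate.
(c) years in business 10 ≥ 7; collects or hauls waste → Operating Permit required.
(d) years in business 10 > 7 → Trade Certificate not required.
(e) years in business 10 > 8 → Standard Authorization not required.
(f) does not offer live music → Compliance Authorization not required.
(g) years in business 10 > 8 → New Business Permit not required.
(h) years in business 10 ≥ 4 → Established Business License required.
(i) years in business 10 < 13 → Municipal Permit not required.
(j) years in business 10 > 3 → Established Business Certificate required.
(k) years in business 10 < 12 → Annual Registration required.
(l) years in business 10 > 4; offers overnight accommodation; collects or hauls waste → New Business Certificate not required.
(m) years in business 10 ≥ 5 → New Business License not required.
(n) years in business 10 ≥ 7; does not offer live music → Standard Permit not required.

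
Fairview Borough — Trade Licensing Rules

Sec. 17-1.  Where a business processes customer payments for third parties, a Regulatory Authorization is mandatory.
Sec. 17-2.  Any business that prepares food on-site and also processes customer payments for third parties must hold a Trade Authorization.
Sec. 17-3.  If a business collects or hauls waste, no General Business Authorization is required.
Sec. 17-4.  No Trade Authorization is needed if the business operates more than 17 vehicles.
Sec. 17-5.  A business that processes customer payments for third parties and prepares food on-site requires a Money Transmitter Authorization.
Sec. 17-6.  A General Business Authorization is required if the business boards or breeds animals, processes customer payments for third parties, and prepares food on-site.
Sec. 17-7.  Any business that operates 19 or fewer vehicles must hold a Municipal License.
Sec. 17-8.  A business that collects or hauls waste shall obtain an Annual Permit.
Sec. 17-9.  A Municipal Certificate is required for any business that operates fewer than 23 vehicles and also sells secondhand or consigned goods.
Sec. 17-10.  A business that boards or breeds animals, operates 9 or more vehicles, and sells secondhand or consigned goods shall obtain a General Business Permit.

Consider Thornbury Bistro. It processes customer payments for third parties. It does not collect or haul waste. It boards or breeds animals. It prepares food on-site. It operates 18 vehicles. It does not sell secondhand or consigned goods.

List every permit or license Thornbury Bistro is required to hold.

General Business Authorization, Money Transmitter Authorization, Municipal License, Regulatory Authorization

Sec. 17-1. processes customer payments for third parties → Regulatory Authorization required.
Sec. 17-2. prepares food on-site; processes customer payments for third parties → Trade Authorization required.
Sec. 17-3. does not collect or haul waste → General Business Authorization exemption does not apply.
Sec. 17-4. vehicles 18 > 17 → exempt from Trade Authorization.
Sec. 17-5. processes customer payments for third parties; prepares food on-site → Money Transmitter Authorization required.
Sec. 17-6. boards or breeds animals; processes customer payments for third parties; prepares food on-site → General Business Authorization required.
Sec. 17-7. vehicles 18 ≤ 19 → Municipal License required.
Sec. 17-8. does not collect or haul waste → Annual Permit not required.
Sec. 17-9. vehicles 18 < 23; does not sell secondhand or consigned goods → Municipal Certificate not required.
Sec. 17-10. boards or breeds animals; vehicles 18 ≥ 9; does not sell secondhand or consigned goods → General Business Permit not required.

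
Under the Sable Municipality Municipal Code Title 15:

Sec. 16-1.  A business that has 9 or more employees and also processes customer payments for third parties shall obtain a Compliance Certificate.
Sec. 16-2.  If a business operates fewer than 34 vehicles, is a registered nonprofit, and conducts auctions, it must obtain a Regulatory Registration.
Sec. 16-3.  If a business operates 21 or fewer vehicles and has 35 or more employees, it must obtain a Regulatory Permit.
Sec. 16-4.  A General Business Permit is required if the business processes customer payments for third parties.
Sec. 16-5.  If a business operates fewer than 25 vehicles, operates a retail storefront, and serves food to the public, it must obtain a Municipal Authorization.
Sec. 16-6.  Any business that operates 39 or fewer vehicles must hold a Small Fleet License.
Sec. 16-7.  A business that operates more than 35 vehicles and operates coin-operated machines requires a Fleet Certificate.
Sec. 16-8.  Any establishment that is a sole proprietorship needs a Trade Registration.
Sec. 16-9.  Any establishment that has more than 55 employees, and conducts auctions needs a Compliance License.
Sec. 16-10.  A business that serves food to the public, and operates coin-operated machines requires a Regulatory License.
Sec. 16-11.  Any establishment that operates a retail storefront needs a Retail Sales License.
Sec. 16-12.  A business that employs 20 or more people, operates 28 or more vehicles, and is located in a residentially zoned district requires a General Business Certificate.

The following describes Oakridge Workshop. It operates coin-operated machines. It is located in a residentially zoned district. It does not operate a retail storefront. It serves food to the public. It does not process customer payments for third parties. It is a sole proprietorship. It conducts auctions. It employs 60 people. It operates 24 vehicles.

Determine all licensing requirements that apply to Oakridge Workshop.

Compliance License, Regulatory License, Small Fleet License, Trade Registration

Sec. 16-1. employees 60 ≥ 9; does not process customer payments for third parties → Compliance Certificate not required.
Sec. 16-2. vehicles 24 < 34; is a sole proprietorship (not: is a registered nonprofit); conducts auctions → Regulatory Registration not required.
Sec. 16-3. vehicles 24 > 21; employees 60 ≥ 35 → Regulatory Permit not required.
Sec. 16-4. does not process customer payments for third parties → General Business Permit not required.
Sec. 16-5. vehicles 24 < 25; does not operate a retail storefront; serves food to the public → Municipal Authorization not required.
Sec. 16-6. vehicles 24 ≤ 39 → Small Fleet License required.
Sec. 16-7. vehicles 24 ≤ 35; operates coin-operated machines → Fleet Certificate not required.
Sec. 16-8. is a sole proprietorship → Trade Registration required.
Sec. 16-9. employees 60 > 55; conducts auctions → Compliance License required.
Sec. 16-10. serves food to the public; operates coin-operated machines → Regulatory License required.
Sec. 16-11. does not operate a retail storefront → Retail Sales License not required.
Sec. 16-12. employees 60 ≥ 20; vehicles 24 < 28; is located in a residentially zoned district → General Business Certificate not required.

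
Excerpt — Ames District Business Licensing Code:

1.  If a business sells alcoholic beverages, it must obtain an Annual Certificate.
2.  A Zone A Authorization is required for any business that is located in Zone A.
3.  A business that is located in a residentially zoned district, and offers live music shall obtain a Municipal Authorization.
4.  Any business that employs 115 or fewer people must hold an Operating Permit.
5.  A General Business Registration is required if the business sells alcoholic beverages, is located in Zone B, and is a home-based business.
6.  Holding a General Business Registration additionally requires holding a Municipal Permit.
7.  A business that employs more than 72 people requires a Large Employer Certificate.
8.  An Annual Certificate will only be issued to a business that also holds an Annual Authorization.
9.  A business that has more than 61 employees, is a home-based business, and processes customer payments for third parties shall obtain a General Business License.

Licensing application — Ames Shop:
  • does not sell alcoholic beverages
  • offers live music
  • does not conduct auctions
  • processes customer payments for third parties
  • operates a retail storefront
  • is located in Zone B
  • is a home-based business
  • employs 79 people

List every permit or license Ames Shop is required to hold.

General Business License, Large Employer Certificate, Operating Permit

1. does not sell alcoholic beverages → Annual Certificate not required.
2. is located in Zone B (not: is located in Zone A) → Zone A Authorization not required.
3. is located in Zone B (not: is located in a residentially zoned district); offers live music → Municipal Authorization not required.
4. employees 79 ≤ 115 → Operating Permit required.
5. does not sell alcoholic beverages; is located in Zone B; is a home-based business → General Business Registration not required.
6. General Business Registration is not required → no effect.
7. employees 79 > 72 → Large Employer Certificate required.
8. Annual Certificate is not required → no effect.
9. employees 79 > 61; is a home-based business; processes customer payments for third parties → General Business License required.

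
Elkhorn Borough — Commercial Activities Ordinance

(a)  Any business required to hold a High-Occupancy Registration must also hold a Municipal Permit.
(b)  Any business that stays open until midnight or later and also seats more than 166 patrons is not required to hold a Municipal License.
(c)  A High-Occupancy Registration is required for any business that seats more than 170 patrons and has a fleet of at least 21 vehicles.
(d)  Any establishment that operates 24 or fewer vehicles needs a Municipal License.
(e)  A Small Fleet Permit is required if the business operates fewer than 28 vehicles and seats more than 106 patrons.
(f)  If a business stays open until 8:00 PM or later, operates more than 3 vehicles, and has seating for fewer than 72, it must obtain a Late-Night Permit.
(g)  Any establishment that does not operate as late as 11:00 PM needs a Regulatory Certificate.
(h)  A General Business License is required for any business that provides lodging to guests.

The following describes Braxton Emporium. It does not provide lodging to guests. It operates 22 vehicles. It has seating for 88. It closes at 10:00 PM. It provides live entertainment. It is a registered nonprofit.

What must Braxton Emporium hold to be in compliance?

Municipal License, Regulatory Certificate

(a) High-Occupancy Registration is not required → no effect.
(b) closes 10:00 PM, at/before midnight; seating 88 ≤ 166 → Municipal License exemption does not apply.
(c) seating 88 ≤ 170; vehicles 22 ≥ 21 → High-Occupancy Registration not required.
(d) vehicles 22 ≤ 24 → Municipal License required.
(e) vehicles 22 < 28; seating 88 ≤ 106 → Small Fleet Permit not required.
(f) closes 10:00 PM, after 8:00 PM; vehicles 22 > 3; seating 88 ≥ 72 → Late-Night Permit not required.
(g) closes 10:00 PM, at/before 11:00 PM → Regulatory Certificate required.
(h) does not provide lodging to guests → General Business License not required.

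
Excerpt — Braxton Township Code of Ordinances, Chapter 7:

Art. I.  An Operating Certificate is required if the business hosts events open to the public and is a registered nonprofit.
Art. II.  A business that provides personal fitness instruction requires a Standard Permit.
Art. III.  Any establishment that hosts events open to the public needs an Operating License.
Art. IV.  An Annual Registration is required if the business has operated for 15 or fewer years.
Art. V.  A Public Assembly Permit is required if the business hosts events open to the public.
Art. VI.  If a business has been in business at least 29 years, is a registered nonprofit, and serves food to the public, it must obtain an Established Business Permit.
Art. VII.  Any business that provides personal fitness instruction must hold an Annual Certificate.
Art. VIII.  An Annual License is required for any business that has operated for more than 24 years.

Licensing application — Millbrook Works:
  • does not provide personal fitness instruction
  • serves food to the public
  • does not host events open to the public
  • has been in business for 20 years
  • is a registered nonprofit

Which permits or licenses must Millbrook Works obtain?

Art. I. does not host events open to the public; is a registered nonprofit → Operating Certificate not required.
Art. II. does not provide personal fitness instruction → Standard Permit not required.
Art. III. does not host events open to the public → Operating License not required.
Art. IV. years in business 20 > 15 → Annual Registration not required.
Art. V. does not host events open to the public → Public Assembly Permit not required.
Art. VI. years in business 20 < 29; is a registered nonprofit; serves food to the public → Established Business Permit not required.
Art. VII. does not provide personal fitness instruction → Annual Certificate not required.
Art. VIII. years in business 20 ≤ 24 → Annual License not required.

None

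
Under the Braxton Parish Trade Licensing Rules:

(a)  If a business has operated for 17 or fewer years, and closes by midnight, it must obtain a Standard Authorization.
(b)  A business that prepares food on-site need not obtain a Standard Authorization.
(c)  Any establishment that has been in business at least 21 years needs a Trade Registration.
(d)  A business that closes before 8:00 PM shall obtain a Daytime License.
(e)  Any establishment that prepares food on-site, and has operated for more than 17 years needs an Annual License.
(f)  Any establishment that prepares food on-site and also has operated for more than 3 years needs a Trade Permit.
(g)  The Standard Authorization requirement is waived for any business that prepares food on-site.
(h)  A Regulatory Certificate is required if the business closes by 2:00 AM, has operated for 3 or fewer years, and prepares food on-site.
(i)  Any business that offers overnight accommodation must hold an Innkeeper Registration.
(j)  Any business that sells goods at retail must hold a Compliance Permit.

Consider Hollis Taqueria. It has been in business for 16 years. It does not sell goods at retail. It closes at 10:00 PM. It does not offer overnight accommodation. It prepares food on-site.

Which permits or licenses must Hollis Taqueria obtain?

Trade Permit

(a) years in business 16 ≤ 17; closes 10:00 PM, at/before midnight → Standard Authorization required.
(b) prepares food on-site → exempt from Standard Authorization.
(c) years in business 16 < 21 → Trade Registration not required.
(d) closes 10:00 PM, after 8:00 PM → Daytime License not required.
(e) prepares food on-site; years in business 16 ≤ 17 → Annual License not required.
(f) prepares food on-site; years in business 16 > 3 → Trade Permit required.
(g) prepares food on-site → exempt from Standard Authorization.
(h) closes 10:00 PM, at/before 2:00 AM; years in business 16 > 3; prepares food on-site → Regulatory Certificate not required.
(i) does not offer overnight accommodation → Innkeeper Registration not required.
(j) does not sell goods at retail → Compliance Permit not required.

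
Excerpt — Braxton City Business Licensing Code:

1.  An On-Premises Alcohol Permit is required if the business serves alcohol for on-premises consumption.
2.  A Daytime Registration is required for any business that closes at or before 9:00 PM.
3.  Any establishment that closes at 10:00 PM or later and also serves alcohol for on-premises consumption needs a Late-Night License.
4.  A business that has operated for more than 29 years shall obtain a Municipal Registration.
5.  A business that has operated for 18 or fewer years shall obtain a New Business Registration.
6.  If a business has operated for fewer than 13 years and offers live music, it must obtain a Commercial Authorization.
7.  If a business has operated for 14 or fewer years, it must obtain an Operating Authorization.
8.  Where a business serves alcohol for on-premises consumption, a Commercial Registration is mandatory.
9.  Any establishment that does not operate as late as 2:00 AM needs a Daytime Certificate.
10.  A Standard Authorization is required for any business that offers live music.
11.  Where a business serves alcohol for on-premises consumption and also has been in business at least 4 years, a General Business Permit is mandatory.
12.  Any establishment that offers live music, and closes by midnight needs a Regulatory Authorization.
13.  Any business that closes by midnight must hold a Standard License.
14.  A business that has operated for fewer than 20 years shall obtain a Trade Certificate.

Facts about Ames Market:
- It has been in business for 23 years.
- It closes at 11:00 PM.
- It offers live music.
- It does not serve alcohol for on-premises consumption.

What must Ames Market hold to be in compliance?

Daytime Certificate, Regulatory Authorization, Standard Authorization, Standard License

1. does not serve alcohol for on-premises consumption → On-Premises Alcohol Permit not required.
2. closes 11:00 PM, after 9:00 PM → Daytime Registration not required.
3. closes 11:00 PM, after 10:00 PM; does not serve alcohol for on-premises consumption → Late-Night License not required.
4. years in business 23 ≤ 29 → Municipal Registration not required.
5. years in business 23 > 18 → New Business Registration not required.
6. years in business 23 ≥ 13; offers live music → Commercial Authorization not required.
7. years in business 23 > 14 → Operating Authorization not required.
8. does not serve alcohol for on-premises consumption → Commercial Registration not required.
9. closes 11:00 PM, at/before 2:00 AM → Daytime Certificate required.
10. offers live music → Standard Authorization required.
11. does not serve alcohol for on-premises consumption; years in business 23 ≥ 4 → General Business Permit not required.
12. offers live music; closes 11:00 PM, at/before midnight → Regulatory Authorization required.
13. closes 11:00 PM, at/before midnight → Standard License required.
14. years in business 23 ≥ 20 → Trade Certificate not required.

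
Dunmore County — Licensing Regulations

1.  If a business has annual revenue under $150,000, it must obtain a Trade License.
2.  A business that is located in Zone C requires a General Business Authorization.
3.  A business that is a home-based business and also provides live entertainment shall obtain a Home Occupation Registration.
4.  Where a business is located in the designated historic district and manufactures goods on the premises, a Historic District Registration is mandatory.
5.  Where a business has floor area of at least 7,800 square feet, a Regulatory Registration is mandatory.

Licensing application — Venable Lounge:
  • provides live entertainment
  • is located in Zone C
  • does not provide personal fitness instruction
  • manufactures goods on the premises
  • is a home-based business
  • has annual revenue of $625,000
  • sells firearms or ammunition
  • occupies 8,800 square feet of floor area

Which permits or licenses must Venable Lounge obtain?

General Business Authorization, Home Occupation Registration, Regulatory Registration

1. revenue $625,000 ≥ $150,000 → Trade License not required.
2. is located in Zone C → General Business Authorization required.
3. is a home-based business; provides live entertainment → Home Occupation Registration required.
4. is located in Zone C (not: is located in the designated historic district); manufactures goods on the premises → Historic District Registration not required.
5. floor area 8,800 square feet ≥ 7,800 square feet → Regulatory Registration required.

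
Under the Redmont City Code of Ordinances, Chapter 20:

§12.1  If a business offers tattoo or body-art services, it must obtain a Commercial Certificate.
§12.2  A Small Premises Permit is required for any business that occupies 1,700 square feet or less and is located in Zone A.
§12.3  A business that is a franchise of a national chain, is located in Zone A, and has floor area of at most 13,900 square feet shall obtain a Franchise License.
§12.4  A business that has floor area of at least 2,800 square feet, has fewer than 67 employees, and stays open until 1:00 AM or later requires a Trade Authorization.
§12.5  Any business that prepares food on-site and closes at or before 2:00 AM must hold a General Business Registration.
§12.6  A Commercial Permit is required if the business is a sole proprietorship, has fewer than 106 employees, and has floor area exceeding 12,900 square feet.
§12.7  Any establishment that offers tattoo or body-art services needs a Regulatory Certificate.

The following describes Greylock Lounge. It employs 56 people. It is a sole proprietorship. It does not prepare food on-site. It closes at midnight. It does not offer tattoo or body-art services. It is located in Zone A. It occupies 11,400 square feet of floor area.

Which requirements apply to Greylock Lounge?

None

§12.1 does not offer tattoo or body-art services → Commercial Certificate not required.
§12.2 floor area 11,400 square feet > 1,700 square feet; is located in Zone A → Small Premises Permit not required.
§12.3 is a sole proprietorship (not: is a franchise of a national chain); is located in Zone A; floor area 11,400 square feet ≤ 13,900 square feet → Franchise License not required.
§12.4 floor area 11,400 square feet ≥ 2,800 square feet; employees 56 < 67; closes midnight, at/before 1:00 AM → Trade Authorization not required.
§12.5 does not prepare food on-site; closes midnight, at/before 2:00 AM → General Business Registration not required.
§12.6 is a sole proprietorship; employees 56 < 106; floor area 11,400 square feet ≤ 12,900 square feet → Commercial Permit not required.
§12.7 does not offer tattoo or body-art services → Regulatory Certificate not required.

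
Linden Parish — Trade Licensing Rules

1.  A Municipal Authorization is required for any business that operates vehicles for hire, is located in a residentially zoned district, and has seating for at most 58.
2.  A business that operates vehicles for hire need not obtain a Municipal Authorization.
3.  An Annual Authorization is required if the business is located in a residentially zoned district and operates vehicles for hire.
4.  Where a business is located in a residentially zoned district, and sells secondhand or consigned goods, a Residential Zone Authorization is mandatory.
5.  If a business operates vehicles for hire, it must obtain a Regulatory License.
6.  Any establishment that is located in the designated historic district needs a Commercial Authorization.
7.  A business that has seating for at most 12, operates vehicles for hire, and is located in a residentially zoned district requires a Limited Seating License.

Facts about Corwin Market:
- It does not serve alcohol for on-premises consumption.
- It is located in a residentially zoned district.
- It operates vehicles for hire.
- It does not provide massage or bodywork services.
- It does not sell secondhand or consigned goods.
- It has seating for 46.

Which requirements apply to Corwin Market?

Annual Authorization, Regulatory License

1. operates vehicles for hire; is located in a residentially zoned district; seating 46 ≤ 58 → Municipal Authorization required.
2. operates vehicles for hire → exempt from Municipal Authorization.
3. is located in a residentially zoned district; operates vehicles for hire → Annual Authorization required.
4. is located in a residentially zoned district; does not sell secondhand or consigned goods → Residential Zone Authorization not required.
5. operates vehicles for hire → Regulatory License required.
6. is located in a residentially zoned district (not: is located in the designated historic district) → Commercial Authorization not required.
7. seating 46 > 12; operates vehicles for hire; is located in a residentially zoned district → Limited Seating License not required.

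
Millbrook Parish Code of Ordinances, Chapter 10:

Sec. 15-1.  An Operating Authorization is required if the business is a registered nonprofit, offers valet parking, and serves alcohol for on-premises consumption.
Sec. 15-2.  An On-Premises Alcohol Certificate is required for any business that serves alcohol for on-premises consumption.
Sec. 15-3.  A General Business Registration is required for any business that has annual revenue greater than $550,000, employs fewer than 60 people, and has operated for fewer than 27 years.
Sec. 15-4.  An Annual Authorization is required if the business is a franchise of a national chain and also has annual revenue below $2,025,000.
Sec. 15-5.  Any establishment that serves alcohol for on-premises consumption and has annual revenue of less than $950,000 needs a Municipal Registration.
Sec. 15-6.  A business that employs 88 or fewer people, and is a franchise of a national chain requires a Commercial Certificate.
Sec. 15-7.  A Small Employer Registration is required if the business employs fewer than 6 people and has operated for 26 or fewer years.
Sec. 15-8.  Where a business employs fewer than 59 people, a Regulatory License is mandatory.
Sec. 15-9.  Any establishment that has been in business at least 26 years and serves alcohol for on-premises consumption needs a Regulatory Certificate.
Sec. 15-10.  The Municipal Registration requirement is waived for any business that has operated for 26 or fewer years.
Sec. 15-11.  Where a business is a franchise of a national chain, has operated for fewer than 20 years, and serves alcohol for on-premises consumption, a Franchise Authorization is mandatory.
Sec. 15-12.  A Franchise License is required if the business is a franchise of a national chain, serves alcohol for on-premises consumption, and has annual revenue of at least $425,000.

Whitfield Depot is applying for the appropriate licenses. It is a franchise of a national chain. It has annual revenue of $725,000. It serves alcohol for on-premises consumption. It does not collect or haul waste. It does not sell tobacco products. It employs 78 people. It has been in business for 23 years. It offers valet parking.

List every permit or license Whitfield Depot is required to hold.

Annual Authorization, Commercial Certificate, Franchise License, On-Premises Alcohol Certificate

Sec. 15-1. is a franchise of a national chain (not: is a registered nonprofit); offers valet parking; serves alcohol for on-premises consumption → Operating Authorization not required.
Sec. 15-2. serves alcohol for on-premises consumption → On-Premises Alcohol Certificate required.
Sec. 15-3. revenue $725,000 > $550,000; employees 78 ≥ 60; years in business 23 < 27 → General Business Registration not required.
Sec. 15-4. is a franchise of a national chain; revenue $725,000 < $2,025,000 → Annual Authorization required.
Sec. 15-5. serves alcohol for on-premises consumption; revenue $725,000 < $950,000 → Municipal Registration required.
Sec. 15-6. employees 78 ≤ 88; is a franchise of a national chain → Commercial Certificate required.
Sec. 15-7. employees 78 ≥ 6; years in business 23 ≤ 26 → Small Employer Registration not required.
Sec. 15-8. employees 78 ≥ 59 → Regulatory License not required.
Sec. 15-9. years in business 23 < 26; serves alcohol for on-premises consumption → Regulatory Certificate not required.
Sec. 15-10. years in business 23 ≤ 26 → exempt from Municipal Registration.
Sec. 15-11. is a franchise of a national chain; years in business 23 ≥ 20; serves alcohol for on-premises consumption → Franchise Authorization not required.
Sec. 15-12. is a franchise of a national chain; serves alcohol for on-premises consumption; revenue $725,000 ≥ $425,000 → Franchise License required.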